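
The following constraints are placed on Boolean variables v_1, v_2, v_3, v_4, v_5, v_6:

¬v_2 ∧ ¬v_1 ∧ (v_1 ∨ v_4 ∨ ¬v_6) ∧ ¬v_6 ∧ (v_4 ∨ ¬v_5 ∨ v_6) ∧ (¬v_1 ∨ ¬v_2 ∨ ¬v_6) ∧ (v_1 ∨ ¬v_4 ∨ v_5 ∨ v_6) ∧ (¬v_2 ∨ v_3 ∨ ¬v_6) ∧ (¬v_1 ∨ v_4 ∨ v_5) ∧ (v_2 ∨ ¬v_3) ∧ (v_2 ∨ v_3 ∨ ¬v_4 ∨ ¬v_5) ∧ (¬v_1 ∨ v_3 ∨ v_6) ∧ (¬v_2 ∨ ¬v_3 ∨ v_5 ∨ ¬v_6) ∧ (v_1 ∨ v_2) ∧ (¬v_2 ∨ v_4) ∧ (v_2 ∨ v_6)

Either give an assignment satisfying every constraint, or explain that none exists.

The formula is unsatisfiable.

Case v_1 = True:
  Clause (¬v_1) is falsified — contradiction.
Case v_1 = False:
  (¬v_2) forces v_2 = False.
  Clause (v_1 ∨ v_2) is falsified — contradiction.
Both cases fail, so the formula is unsatisfiable.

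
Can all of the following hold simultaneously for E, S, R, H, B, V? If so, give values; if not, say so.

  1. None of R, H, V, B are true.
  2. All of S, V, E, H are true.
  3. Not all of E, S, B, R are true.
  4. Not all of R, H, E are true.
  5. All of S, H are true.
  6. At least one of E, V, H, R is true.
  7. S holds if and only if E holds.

UNSATISFIABLE

Case H = True:
  Constraint (1) is violated (H=T) — contradiction.
Case H = False:
  Constraint (2) is violated (H=F) — contradiction.
Both cases fail — unsatisfiable.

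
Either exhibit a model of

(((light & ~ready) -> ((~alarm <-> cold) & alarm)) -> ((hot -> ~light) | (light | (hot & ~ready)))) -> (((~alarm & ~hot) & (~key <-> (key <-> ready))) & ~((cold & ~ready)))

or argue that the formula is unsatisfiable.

ready: False, hot: False, alarm: False, cold: False, light: True, key: False

  (((light & ~ready) -> ((~alarm <-> cold) & alarm)) -> ((hot -> ~light) | (light | (hot & ~ready)))) -> (((~alarm & ~hot) & (~key <-> (key <-> ready))) & ~((cold & ~ready))) = True
    ((light & ~ready) -> ((~alarm <-> cold) & alarm)) -> ((hot -> ~light) | (light | (hot & ~ready))) = True
      (light & ~ready) -> ((~alarm <-> cold) & alarm) = False
        light & ~ready = True
          ~ready = True
        (~alarm <-> cold) & alarm = False
          ~alarm <-> cold = False
            ~alarm = True
      (hot -> ~light) | (light | (hot & ~ready)) = True
        hot -> ~light = True
          ~light = False
        light | (hot & ~ready) = True
          hot & ~ready = False
            ~ready = True
    ((~alarm & ~hot) & (~key <-> (key <-> ready))) & ~((cold & ~ready)) = True
      (~alarm & ~hot) & (~key <-> (key <-> ready)) = True
        ~alarm & ~hot = True
          ~alarm = True
          ~hot = True
        ~key <-> (key <-> ready) = True
          ~key = True
          key <-> ready = True
      ~((cold & ~ready)) = True
        cold & ~ready = False
          ~ready = True
The formula evaluates to True.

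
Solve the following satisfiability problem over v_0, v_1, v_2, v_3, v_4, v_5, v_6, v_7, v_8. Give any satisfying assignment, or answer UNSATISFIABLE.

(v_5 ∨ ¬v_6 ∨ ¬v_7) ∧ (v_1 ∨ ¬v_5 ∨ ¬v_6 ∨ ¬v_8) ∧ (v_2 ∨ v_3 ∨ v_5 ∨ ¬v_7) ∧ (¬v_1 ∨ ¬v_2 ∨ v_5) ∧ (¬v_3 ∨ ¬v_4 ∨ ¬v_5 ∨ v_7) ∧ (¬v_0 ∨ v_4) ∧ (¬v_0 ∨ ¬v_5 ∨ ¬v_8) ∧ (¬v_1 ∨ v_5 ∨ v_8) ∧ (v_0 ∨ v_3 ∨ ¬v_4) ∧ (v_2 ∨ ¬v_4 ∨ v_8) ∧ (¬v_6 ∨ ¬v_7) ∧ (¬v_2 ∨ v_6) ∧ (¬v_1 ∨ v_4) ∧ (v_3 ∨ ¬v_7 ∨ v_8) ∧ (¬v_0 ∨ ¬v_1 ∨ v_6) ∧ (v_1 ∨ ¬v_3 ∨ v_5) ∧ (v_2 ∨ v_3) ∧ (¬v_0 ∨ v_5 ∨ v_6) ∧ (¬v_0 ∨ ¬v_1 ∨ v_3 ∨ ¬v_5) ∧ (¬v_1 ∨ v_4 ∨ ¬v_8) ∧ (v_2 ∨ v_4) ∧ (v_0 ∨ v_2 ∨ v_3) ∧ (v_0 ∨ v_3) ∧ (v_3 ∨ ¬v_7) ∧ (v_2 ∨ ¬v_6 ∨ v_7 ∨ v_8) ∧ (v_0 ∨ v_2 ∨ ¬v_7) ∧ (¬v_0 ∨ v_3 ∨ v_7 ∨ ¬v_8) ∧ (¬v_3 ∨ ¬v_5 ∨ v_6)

Set v_0 = False.
  then (v_0 ∨ v_3) forces v_3 = True.
Set v_1 = True.
  then (¬v_1 ∨ v_4) forces v_4 = True.
Try v_2 = True:
  (¬v_1 ∨ ¬v_2 ∨ v_5) forces v_5 = True.
  (¬v_3 ∨ ¬v_4 ∨ ¬v_5 ∨ v_7) forces v_7 = True.
  (¬v_6 ∨ ¬v_7) forces v_6 = False.
  clause (¬v_2 ∨ v_6) is falsified — backtrack.
So v_2 = False.
  then (v_2 ∨ ¬v_4 ∨ v_8) forces v_8 = True.
  then (v_0 ∨ v_2 ∨ ¬v_7) forces v_7 = False.
  then (¬v_3 ∨ ¬v_4 ∨ ¬v_5 ∨ v_7) forces v_5 = False.
Set v_6 = True.
All clauses satisfied.

v_0 = False; v_1 = True; v_2 = False; v_3 = True; v_4 = True; v_5 = False; v_6 = True; v_7 = False; v_8 = True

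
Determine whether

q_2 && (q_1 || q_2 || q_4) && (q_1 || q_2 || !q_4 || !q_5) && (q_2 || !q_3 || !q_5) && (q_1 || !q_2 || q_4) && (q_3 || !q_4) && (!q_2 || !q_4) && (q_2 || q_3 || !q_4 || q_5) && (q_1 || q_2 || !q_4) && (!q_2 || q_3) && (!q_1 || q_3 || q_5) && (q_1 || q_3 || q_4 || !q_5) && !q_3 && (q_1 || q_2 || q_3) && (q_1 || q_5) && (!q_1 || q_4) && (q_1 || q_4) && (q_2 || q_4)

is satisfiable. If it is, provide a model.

Unsatisfiable — no assignment works.

Case q_3 = True:
  Clause (!q_3) is falsified — contradiction.
Case q_3 = False:
  (q_2) forces q_2 = True.
  Clause (!q_2 || q_3) is falsified — contradiction.
Both cases fail, so the formula is unsatisfiable.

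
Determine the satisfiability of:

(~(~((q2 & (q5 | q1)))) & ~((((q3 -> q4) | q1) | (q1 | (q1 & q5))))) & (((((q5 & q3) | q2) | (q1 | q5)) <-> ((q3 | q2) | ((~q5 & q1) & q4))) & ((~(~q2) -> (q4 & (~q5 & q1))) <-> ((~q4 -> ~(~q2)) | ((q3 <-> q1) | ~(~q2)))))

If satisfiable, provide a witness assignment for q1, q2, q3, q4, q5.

Unsatisfiable — no assignment works.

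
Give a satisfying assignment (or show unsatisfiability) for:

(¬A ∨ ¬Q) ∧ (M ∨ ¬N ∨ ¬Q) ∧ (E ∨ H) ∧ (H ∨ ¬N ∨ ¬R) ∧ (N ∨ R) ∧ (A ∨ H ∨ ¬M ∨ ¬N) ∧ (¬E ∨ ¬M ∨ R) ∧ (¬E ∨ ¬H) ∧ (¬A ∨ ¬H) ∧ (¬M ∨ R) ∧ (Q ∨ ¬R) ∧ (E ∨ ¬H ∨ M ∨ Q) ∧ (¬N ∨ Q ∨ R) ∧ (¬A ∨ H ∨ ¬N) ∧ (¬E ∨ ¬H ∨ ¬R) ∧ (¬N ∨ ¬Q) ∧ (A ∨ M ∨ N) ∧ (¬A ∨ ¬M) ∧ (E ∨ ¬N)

Try R = False:
  (N ∨ R) forces N = True.
  (¬M ∨ R) forces M = False.
  (M ∨ ¬N ∨ ¬Q) forces Q = False.
  clause (¬N ∨ Q ∨ R) is falsified — backtrack.
So R = True.
  then (Q ∨ ¬R) forces Q = True.
  then (¬N ∨ ¬Q) forces N = False.
  then (¬A ∨ ¬Q) forces A = False.
  then (A ∨ M ∨ N) forces M = True.
Set H = False.
  then (E ∨ H) forces E = True.
All clauses satisfied.

R = True, M = True, H = False, E = True, Q = True, N = False, A = False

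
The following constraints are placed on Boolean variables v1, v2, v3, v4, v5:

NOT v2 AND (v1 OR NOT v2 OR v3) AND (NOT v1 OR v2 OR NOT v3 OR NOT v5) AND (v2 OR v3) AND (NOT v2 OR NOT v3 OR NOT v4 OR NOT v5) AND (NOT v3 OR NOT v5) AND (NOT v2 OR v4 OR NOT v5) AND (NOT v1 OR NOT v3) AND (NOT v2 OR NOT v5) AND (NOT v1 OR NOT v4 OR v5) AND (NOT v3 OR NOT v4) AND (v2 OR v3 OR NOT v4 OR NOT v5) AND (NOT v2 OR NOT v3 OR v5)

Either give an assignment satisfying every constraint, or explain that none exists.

Unit clause (NOT v2) forces v2 = False.
In (v2 OR v3) only v3 is left, so v3 = True.
In (NOT v3 OR NOT v5) only NOT v5 is left, so v5 = False.
In (NOT v1 OR NOT v3) only NOT v1 is left, so v1 = False.
In (NOT v3 OR NOT v4) only NOT v4 is left, so v4 = False.
All clauses satisfied.

v1=F; v2=F; v3=T; v4=F; v5=F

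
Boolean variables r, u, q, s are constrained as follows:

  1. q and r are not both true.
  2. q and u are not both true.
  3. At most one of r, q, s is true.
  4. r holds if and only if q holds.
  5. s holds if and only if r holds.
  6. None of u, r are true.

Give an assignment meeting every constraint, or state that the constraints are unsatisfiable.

r = False, u = False, q = False, s = False

  (1) q=F, r=F — not both ✓
  (2) q=F, u=F — not both ✓
  (3) {r, q, s}: 0 true — at most one ✓
  (4) r=F, q=F — same ✓
  (5) s=F, r=F — same ✓
  (6) {u, r}: 0 true — none ✓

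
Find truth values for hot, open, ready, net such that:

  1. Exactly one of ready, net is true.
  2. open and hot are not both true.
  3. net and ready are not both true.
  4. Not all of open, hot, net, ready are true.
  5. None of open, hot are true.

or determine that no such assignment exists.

hot = False; open = False; ready = True; net = False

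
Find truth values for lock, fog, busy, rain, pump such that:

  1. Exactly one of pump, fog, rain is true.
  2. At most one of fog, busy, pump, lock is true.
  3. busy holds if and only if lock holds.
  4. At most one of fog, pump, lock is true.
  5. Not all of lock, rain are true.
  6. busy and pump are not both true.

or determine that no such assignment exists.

lock = False, fog = False, busy = False, rain = True, pump = False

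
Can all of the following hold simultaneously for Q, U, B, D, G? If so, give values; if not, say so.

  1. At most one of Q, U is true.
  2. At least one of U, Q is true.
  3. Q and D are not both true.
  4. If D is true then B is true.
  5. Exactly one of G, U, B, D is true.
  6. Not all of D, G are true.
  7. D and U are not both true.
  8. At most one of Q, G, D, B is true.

Q=F, U=T, B=F, D=F, G=F

  (1) {Q, U}: 1 true — at most one ✓
  (2) {U, Q}: 1 true — at least one ✓
  (3) Q=F, D=F — not both ✓
  (4) D=F ⇒ B: vacuous ✓
  (5) {G, U, B, D}: 1 true — exactly one ✓
  (6) {D, G}: 0/2 true — not all ✓
  (7) D=F, U=T — not both ✓
  (8) {Q, G, D, B}: 0 true — at most one ✓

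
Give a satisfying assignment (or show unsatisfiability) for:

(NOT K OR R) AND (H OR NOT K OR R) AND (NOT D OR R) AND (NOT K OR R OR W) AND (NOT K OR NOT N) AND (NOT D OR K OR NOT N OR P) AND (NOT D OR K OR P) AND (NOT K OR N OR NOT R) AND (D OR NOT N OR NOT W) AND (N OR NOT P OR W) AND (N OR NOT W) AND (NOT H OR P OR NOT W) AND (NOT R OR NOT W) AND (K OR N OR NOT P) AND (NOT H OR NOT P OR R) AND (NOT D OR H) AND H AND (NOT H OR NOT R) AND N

Unit clause (H) forces H = True.
In (NOT H OR NOT R) only NOT R is left, so R = False.
Unit clause (N) forces N = True.
In (NOT K OR R) only NOT K is left, so K = False.
In (NOT D OR R) only NOT D is left, so D = False.
In (D OR NOT N OR NOT W) only NOT W is left, so W = False.
In (NOT H OR NOT P OR R) only NOT P is left, so P = False.
All clauses satisfied.

K: False, D: False, W: False, N: True, P: False, R: False, H: True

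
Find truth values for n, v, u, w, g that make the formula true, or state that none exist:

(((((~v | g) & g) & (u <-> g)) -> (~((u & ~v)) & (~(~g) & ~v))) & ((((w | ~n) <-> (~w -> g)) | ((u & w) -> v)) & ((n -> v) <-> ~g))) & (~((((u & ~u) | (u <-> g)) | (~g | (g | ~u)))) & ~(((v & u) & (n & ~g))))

Unsatisfiable — no assignment works.

The conjunct ~((((u & ~u) | (u <-> g)) | (~g | (g | ~u)))) is unsatisfiable on its own:
  u=F, g=F: evaluates to False.
  u=F, g=T: evaluates to False.
  u=T, g=F: evaluates to False.
  u=T, g=T: evaluates to False.
So the whole conjunction is unsatisfiable.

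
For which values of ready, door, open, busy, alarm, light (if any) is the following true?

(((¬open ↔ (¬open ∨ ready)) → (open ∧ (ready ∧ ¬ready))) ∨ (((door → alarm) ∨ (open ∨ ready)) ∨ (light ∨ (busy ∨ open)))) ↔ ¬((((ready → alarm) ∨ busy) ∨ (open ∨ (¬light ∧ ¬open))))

ready = True, door = False, open = False, busy = False, alarm = False, light = True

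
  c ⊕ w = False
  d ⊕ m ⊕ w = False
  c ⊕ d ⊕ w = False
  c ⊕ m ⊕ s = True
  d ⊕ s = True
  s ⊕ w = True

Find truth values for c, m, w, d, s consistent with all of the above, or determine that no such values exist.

c = False, m = False, w = False, d = False, s = True

c ⊕ w = F ⊕ F = False ✓
d ⊕ m ⊕ w = F ⊕ F ⊕ F = False ✓
c ⊕ d ⊕ w = F ⊕ F ⊕ F = False ✓
c ⊕ m ⊕ s = F ⊕ F ⊕ T = True ✓
d ⊕ s = F ⊕ T = True ✓
s ⊕ w = T ⊕ F = True ✓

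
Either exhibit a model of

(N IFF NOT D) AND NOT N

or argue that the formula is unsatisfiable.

D = True, N = False

  N IFF NOT D = True
    NOT D = False
  NOT N = True
Both conjuncts True, so the formula holds.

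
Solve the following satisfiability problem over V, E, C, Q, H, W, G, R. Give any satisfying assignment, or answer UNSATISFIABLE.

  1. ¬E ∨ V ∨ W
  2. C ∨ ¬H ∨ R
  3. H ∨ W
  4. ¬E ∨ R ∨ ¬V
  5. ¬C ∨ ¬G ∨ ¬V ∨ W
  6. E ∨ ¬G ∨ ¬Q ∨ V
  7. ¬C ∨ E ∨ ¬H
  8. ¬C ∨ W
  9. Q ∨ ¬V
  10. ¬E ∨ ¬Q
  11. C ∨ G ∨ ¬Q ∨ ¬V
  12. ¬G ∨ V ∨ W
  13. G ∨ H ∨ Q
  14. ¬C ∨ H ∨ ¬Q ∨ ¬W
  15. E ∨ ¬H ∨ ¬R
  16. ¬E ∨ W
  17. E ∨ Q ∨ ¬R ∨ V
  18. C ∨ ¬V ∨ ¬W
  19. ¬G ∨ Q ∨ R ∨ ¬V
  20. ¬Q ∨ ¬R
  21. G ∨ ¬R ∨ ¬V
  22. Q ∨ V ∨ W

Set V = False.
Set E = False.
Set C = True.
  then (¬C ∨ E ∨ ¬H) forces H = False.
  then (¬C ∨ W) forces W = True.
  then (¬C ∨ H ∨ ¬Q ∨ ¬W) forces Q = False.
  then (E ∨ Q ∨ ¬R ∨ V) forces R = False.
  then (G ∨ H ∨ Q) forces G = True.
All clauses satisfied.

V = False, E = False, C = True, Q = False, H = False, W = True, G = True, R = False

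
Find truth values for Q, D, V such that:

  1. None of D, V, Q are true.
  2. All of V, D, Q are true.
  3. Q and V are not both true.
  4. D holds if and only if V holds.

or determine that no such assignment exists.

Case Q = True:
  Constraint (1) is violated (Q=T) — contradiction.
Case Q = False:
  Constraint (2) is violated (Q=F) — contradiction.
Both cases fail — unsatisfiable.

No satisfying assignment exists.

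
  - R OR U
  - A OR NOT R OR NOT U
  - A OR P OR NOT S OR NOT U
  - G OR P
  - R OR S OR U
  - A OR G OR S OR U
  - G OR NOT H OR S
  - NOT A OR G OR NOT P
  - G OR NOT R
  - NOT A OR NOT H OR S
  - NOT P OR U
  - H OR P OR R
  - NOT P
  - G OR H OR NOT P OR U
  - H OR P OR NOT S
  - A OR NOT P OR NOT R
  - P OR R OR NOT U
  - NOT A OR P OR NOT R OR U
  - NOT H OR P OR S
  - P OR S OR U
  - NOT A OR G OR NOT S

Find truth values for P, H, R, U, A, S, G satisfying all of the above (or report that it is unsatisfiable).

Unit clause (NOT P) forces P = False.
In (G OR P) only G is left, so G = True.
Set H = False.
  then (H OR P OR R) forces R = True.
  then (H OR P OR NOT S) forces S = False.
  then (P OR S OR U) forces U = True.
  then (A OR NOT R OR NOT U) forces A = True.
All clauses satisfied.

P = False; H = False; R = True; U = True; A = True; S = False; G = True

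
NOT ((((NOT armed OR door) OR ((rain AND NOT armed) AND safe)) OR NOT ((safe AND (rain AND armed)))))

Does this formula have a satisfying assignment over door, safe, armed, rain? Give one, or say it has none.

door: False, safe: True, armed: True, rain: True

  NOT ((((NOT armed OR door) OR ((rain AND NOT armed) AND safe)) OR NOT ((safe AND (rain AND armed))))) = True
    ((NOT armed OR door) OR ((rain AND NOT armed) AND safe)) OR NOT ((safe AND (rain AND armed))) = False
      (NOT armed OR door) OR ((rain AND NOT armed) AND safe) = False
        NOT armed OR door = False
          NOT armed = False
        (rain AND NOT armed) AND safe = False
          rain AND NOT armed = False
            NOT armed = False
      NOT ((safe AND (rain AND armed))) = False
        safe AND (rain AND armed) = True
          rain AND armed = True
The formula evaluates to True.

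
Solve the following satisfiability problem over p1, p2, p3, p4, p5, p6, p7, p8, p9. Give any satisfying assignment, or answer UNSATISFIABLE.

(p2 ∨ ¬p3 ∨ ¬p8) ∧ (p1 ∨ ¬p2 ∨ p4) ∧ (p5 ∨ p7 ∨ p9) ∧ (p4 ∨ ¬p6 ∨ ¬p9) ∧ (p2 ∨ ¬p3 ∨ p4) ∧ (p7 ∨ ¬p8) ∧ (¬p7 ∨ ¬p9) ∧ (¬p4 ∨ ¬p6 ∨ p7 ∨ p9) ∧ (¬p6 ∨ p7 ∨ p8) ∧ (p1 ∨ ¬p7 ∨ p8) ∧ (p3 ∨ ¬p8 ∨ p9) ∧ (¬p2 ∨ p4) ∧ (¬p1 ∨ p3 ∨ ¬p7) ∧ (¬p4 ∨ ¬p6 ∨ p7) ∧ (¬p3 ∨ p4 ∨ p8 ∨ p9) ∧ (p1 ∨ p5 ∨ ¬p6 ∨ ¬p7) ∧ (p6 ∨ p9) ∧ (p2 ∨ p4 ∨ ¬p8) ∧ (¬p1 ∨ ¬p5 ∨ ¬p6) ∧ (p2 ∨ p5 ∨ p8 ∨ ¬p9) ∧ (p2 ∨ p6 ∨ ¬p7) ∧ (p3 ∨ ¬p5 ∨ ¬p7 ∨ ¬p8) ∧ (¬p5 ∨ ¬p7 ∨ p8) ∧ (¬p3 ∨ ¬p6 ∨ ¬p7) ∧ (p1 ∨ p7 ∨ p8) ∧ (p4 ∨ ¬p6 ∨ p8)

p1=T; p2=F; p3=F; p4=F; p5=T; p6=F; p7=F; p8=F; p9=T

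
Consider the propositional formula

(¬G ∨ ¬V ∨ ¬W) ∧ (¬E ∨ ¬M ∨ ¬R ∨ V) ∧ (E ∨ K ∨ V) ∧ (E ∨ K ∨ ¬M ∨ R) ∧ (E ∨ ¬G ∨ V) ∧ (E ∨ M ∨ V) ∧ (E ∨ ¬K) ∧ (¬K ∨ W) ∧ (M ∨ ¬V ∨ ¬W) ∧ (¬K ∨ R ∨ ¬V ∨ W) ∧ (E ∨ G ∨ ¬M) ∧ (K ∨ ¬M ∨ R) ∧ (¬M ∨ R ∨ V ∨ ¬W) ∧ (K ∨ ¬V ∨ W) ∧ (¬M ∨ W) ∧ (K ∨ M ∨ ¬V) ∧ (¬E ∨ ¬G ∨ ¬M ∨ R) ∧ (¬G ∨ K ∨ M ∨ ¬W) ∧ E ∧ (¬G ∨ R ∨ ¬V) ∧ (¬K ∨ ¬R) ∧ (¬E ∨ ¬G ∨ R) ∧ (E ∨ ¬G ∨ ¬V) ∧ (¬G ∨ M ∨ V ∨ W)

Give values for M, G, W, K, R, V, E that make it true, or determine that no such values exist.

Unit clause (E) forces E = True.
Set M = False.
Try G = True:
  (¬E ∨ ¬G ∨ R) forces R = True.
  (¬K ∨ ¬R) forces K = False.
  (K ∨ M ∨ ¬V) forces V = False.
  (¬G ∨ K ∨ M ∨ ¬W) forces W = False.
  clause (¬G ∨ M ∨ V ∨ W) is falsified — backtrack.
So G = False.
Set W = True.
  then (M ∨ ¬V ∨ ¬W) forces V = False.
Set K = True.
  then (¬K ∨ ¬R) forces R = False.
All clauses satisfied.

M: False, G: False, W: True, K: True, R: False, V: False, E: True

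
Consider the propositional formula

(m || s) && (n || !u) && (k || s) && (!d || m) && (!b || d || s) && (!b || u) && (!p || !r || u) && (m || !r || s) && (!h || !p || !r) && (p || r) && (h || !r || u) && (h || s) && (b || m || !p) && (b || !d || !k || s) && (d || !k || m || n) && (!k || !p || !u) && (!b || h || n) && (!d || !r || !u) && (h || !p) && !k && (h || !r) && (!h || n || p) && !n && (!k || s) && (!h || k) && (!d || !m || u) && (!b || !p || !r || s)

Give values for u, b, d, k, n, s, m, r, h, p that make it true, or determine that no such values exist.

Case h = True:
  (!k) forces k = False.
  Clause (!h || k) is falsified — contradiction.
Case h = False:
  (h || s) forces s = True.
  (h || !p) forces p = False.
  (p || r) forces r = True.
  Clause (h || !r) is falsified — contradiction.
Both cases fail, so the formula is unsatisfiable.

Unsatisfiable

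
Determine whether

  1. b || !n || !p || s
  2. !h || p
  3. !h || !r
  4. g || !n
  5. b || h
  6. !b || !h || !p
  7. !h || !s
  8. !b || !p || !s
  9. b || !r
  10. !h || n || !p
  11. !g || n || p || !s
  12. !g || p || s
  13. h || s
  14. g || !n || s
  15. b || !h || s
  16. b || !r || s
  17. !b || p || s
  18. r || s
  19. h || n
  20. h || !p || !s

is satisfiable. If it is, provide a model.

Try s = False:
  (h || s) forces h = True.
  (!h || p) forces p = True.
  (!h || !r) forces r = False.
  clause (r || s) is falsified — backtrack.
So s = True.
  then (!h || !s) forces h = False.
  then (h || n) forces n = True.
  then (h || !p || !s) forces p = False.
  then (g || !n) forces g = True.
  then (b || h) forces b = True.
Set r = False.
All clauses satisfied.

s=T, g=T, b=T, h=F, r=F, n=T, p=F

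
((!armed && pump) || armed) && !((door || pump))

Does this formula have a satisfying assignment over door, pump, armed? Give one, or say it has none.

door: False, pump: False, armed: True

  (!armed && pump) || armed = True
    !armed && pump = False
      !armed = False
  !((door || pump)) = True
    door || pump = False
Both conjuncts True, so the formula holds.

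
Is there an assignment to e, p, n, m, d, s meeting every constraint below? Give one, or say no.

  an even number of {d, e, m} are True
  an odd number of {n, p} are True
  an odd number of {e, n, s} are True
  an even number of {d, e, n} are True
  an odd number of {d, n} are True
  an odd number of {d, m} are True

e=T, p=F, n=T, m=T, d=F, s=T

{d, e, m}: 2 true → even ✓
{n, p}: 1 true → odd ✓
{e, n, s}: 3 true → odd ✓
{d, e, n}: 2 true → even ✓
{d, n}: 1 true → odd ✓
{d, m}: 1 true → odd ✓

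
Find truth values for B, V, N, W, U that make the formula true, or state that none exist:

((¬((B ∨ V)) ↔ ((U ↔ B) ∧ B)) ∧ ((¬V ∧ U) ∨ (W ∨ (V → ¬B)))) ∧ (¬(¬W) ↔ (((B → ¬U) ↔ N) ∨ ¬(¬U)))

B = False, V = True, N = True, W = True, U = False

  (¬((B ∨ V)) ↔ ((U ↔ B) ∧ B)) ∧ ((¬V ∧ U) ∨ (W ∨ (V → ¬B))) = True
    ¬((B ∨ V)) ↔ ((U ↔ B) ∧ B) = True
      ¬((B ∨ V)) = False
        B ∨ V = True
      (U ↔ B) ∧ B = False
        U ↔ B = True
    (¬V ∧ U) ∨ (W ∨ (V → ¬B)) = True
      ¬V ∧ U = False
        ¬V = False
      W ∨ (V → ¬B) = True
        V → ¬B = True
          ¬B = True
  ¬(¬W) ↔ (((B → ¬U) ↔ N) ∨ ¬(¬U)) = True
    ¬(¬W) = True
      ¬W = False
    ((B → ¬U) ↔ N) ∨ ¬(¬U) = True
      (B → ¬U) ↔ N = True
        B → ¬U = True
          ¬U = True
      ¬(¬U) = False
        ¬U = True
Both conjuncts True, so the formula holds.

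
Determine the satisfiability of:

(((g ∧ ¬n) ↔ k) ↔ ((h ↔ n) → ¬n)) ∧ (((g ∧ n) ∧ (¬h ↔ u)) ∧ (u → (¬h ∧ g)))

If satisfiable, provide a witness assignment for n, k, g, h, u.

n: True, k: False, g: True, h: False, u: True

  ((g ∧ ¬n) ↔ k) ↔ ((h ↔ n) → ¬n) = True
    (g ∧ ¬n) ↔ k = True
      g ∧ ¬n = False
        ¬n = False
    (h ↔ n) → ¬n = True
      h ↔ n = False
      ¬n = False
  ((g ∧ n) ∧ (¬h ↔ u)) ∧ (u → (¬h ∧ g)) = True
    (g ∧ n) ∧ (¬h ↔ u) = True
      g ∧ n = True
      ¬h ↔ u = True
        ¬h = True
    u → (¬h ∧ g) = True
      ¬h ∧ g = True
        ¬h = True
Both conjuncts True, so the formula holds.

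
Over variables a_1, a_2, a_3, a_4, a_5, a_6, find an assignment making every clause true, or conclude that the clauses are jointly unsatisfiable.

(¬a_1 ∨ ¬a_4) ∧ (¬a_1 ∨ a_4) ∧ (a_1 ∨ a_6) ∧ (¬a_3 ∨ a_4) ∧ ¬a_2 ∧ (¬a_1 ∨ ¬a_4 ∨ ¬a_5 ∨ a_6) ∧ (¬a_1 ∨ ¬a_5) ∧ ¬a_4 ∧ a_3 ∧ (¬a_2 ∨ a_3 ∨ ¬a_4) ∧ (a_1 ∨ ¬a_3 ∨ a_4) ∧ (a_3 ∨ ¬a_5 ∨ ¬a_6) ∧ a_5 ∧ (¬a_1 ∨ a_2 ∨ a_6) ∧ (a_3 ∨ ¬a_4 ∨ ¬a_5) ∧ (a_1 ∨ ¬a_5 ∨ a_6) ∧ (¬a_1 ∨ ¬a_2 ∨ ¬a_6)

Unsatisfiable — no assignment works.

Case a_3 = True:
  (¬a_3 ∨ a_4) forces a_4 = True.
  Clause (¬a_4) is falsified — contradiction.
Case a_3 = False:
  Clause (a_3) is falsified — contradiction.
Both cases fail, so the formula is unsatisfiable.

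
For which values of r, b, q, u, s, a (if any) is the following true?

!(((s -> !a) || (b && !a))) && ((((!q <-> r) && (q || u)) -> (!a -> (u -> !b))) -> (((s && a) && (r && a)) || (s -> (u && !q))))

r=T, b=T, q=T, u=F, s=T, a=T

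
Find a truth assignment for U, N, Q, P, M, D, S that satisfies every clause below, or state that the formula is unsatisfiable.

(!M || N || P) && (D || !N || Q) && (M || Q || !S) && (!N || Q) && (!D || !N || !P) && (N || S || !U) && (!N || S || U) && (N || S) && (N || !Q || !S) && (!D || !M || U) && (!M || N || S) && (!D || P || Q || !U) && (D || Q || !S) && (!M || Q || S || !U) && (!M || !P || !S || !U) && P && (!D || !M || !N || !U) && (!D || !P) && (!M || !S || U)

U: False, N: True, Q: True, P: True, M: False, D: False, S: True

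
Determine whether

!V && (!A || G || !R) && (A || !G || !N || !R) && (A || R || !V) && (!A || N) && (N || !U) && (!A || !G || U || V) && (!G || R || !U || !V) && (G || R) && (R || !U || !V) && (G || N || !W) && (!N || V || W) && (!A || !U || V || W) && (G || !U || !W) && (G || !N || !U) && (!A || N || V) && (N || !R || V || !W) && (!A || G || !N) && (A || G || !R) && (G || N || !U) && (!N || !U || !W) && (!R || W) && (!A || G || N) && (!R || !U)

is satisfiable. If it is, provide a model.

Unit clause (!V) forces V = False.
Set R = False.
  then (G || R) forces G = True.
Set N = False.
  then (!A || N) forces A = False.
  then (N || !U) forces U = False.
Set W = False.
All clauses satisfied.

R: False, V: False, N: False, A: False, G: True, W: False, U: False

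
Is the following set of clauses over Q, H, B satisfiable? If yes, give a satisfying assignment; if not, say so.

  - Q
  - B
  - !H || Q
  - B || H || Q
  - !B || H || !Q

Unit clause (Q) forces Q = True.
Unit clause (B) forces B = True.
In (!B || H || !Q) only H is left, so H = True.
Check each clause:
  (Q): Q holds.
  (B): B holds.
  (!H || Q): Q holds.
  (B || H || Q): B holds.
  (!B || H || !Q): H holds.
All clauses satisfied.

Q: True, H: True, B: True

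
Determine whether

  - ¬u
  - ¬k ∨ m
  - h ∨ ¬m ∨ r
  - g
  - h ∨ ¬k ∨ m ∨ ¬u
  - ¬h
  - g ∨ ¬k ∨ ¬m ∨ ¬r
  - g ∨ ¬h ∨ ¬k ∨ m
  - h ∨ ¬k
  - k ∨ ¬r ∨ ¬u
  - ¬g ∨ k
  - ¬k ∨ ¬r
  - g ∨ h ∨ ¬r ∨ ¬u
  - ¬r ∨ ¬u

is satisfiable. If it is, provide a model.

Case g = True:
  (¬u) forces u = False.
  (¬h) forces h = False.
  (h ∨ ¬k) forces k = False.
  Clause (¬g ∨ k) is falsified — contradiction.
Case g = False:
  Clause (g) is falsified — contradiction.
Both cases fail, so the formula is unsatisfiable.

No satisfying assignment exists.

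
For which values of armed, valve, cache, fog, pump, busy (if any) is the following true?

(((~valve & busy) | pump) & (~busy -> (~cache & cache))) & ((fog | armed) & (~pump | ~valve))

armed = True; valve = False; cache = False; fog = True; pump = False; busy = True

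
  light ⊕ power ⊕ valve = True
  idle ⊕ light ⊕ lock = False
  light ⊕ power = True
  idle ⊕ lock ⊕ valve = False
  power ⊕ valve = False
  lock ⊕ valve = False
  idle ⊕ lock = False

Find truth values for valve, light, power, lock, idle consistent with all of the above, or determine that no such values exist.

No satisfying assignment exists.

Adding constraints 2, 3, 4, 5 mod 2: every variable appears an even number of times on the left, so the left side is 0.
But the right sides sum to 1 (mod 2). 0 ≠ 1 — the system is inconsistent.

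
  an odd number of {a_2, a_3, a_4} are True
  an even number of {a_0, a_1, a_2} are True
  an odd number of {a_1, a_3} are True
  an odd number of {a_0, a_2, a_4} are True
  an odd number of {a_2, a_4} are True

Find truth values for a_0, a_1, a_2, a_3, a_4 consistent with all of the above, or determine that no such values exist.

a_0 = False; a_1 = True; a_2 = True; a_3 = False; a_4 = False

{a_2, a_3, a_4}: 1 true → odd ✓
{a_0, a_1, a_2}: 2 true → even ✓
{a_1, a_3}: 1 true → odd ✓
{a_0, a_2, a_4}: 1 true → odd ✓
{a_2, a_4}: 1 true → odd ✓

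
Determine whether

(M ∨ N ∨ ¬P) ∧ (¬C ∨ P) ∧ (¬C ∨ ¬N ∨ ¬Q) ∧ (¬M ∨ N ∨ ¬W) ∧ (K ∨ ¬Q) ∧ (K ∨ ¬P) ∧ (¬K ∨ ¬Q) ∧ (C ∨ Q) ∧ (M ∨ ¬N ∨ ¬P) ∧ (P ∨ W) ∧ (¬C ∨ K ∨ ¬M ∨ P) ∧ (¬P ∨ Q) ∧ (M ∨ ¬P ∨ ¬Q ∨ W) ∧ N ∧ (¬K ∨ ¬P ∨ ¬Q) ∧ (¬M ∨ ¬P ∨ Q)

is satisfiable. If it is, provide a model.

Case Q = True:
  (K ∨ ¬Q) forces K = True.
  Clause (¬K ∨ ¬Q) is falsified — contradiction.
Case Q = False:
  (C ∨ Q) forces C = True.
  (¬C ∨ P) forces P = True.
  Clause (¬P ∨ Q) is falsified — contradiction.
Both cases fail, so the formula is unsatisfiable.

Unsatisfiable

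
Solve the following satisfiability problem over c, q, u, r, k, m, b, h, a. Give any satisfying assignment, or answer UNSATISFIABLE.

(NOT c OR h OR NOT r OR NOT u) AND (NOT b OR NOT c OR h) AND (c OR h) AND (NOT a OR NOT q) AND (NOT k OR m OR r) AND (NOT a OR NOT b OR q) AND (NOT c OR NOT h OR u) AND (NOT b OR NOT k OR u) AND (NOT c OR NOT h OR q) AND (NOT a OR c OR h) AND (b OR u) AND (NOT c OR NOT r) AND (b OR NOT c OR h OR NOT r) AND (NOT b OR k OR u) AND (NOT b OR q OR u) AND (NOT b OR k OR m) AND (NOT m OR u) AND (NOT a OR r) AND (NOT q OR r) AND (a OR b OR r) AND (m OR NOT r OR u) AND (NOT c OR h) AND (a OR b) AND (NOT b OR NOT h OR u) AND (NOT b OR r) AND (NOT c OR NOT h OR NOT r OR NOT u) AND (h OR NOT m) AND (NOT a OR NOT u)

c=F, q=T, u=T, r=T, k=T, m=T, b=T, h=T, a=F

Set c = False.
  then (c OR h) forces h = True.
Set q = True.
  then (NOT a OR NOT q) forces a = False.
  then (NOT q OR r) forces r = True.
  then (a OR b) forces b = True.
  then (NOT b OR NOT h OR u) forces u = True.
Set k = True.
Set m = True.
All clauses satisfied.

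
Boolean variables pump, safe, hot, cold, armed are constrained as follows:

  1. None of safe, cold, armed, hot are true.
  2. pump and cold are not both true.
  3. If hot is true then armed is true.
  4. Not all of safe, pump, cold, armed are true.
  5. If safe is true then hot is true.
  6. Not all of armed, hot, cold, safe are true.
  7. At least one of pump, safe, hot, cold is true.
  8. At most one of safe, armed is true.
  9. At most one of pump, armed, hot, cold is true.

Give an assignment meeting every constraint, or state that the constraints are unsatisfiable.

pump: True, safe: False, hot: False, cold: False, armed: False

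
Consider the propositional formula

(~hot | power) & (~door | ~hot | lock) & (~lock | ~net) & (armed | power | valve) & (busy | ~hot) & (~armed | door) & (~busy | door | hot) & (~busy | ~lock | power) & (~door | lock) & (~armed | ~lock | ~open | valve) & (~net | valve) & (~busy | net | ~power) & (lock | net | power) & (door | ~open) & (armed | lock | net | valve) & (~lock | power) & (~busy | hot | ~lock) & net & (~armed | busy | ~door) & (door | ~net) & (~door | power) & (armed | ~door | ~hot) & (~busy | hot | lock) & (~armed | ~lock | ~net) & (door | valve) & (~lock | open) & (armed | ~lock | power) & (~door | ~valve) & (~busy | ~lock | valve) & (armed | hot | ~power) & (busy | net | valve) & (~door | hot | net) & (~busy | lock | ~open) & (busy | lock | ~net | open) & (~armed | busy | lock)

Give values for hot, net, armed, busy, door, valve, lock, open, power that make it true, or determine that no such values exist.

Case net = True:
  (~lock | ~net) forces lock = False.
  (~door | lock) forces door = False.
  Clause (door | ~net) is falsified — contradiction.
Case net = False:
  Clause (net) is falsified — contradiction.
Both cases fail, so the formula is unsatisfiable.

No satisfying assignment exists.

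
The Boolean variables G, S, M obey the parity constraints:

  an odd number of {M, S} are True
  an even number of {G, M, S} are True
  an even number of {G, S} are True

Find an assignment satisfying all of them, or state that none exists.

G=T, S=T, M=F

{M, S}: 1 true → odd ✓
{G, M, S}: 2 true → even ✓
{G, S}: 2 true → even ✓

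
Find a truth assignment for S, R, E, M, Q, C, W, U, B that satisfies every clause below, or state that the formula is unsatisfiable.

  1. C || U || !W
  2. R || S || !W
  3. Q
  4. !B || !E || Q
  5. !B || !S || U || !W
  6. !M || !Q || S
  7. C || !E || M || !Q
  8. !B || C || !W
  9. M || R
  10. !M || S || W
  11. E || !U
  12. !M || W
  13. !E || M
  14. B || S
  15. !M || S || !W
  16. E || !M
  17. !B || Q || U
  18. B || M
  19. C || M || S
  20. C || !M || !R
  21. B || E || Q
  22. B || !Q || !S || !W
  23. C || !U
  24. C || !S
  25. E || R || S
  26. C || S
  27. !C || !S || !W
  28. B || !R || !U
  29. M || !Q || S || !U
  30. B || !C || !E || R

S: False, R: True, E: False, M: False, Q: True, C: True, W: True, U: False, B: True

Unit clause (Q) forces Q = True.
Set S = False.
  then (!M || !Q || S) forces M = False.
  then (M || R) forces R = True.
  then (!E || M) forces E = False.
  then (B || S) forces B = True.
  then (C || M || S) forces C = True.
  then (M || !Q || S || !U) forces U = False.
Set W = True.
All clauses satisfied.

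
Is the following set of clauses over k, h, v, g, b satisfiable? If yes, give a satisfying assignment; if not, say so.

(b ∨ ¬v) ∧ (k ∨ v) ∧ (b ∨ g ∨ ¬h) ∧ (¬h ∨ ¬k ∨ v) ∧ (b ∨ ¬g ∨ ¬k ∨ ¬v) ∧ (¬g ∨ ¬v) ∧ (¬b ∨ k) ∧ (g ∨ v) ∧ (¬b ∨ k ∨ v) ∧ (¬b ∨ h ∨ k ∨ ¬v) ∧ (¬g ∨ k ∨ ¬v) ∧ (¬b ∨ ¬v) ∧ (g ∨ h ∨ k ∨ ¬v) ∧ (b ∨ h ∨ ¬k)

Try k = False:
  (k ∨ v) forces v = True.
  (b ∨ ¬v) forces b = True.
  clause (¬b ∨ k) is falsified — backtrack.
So k = True.
Set h = False.
  then (b ∨ h ∨ ¬k) forces b = True.
  then (¬b ∨ ¬v) forces v = False.
  then (g ∨ v) forces g = True.
All clauses satisfied.

k = True, h = False, v = False, g = True, b = True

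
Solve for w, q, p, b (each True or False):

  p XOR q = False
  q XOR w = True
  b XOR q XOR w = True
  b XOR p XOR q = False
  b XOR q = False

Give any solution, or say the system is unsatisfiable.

w = True; q = False; p = False; b = False

p XOR q = F XOR F = False ✓
q XOR w = F XOR T = True ✓
b XOR q XOR w = F XOR F XOR T = True ✓
b XOR p XOR q = F XOR F XOR F = False ✓
b XOR q = F XOR F = False ✓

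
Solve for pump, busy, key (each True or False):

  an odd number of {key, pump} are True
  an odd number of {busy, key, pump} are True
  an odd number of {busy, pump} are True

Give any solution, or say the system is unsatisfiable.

pump = True, busy = False, key = False

{key, pump}: 1 true → odd ✓
{busy, key, pump}: 1 true → odd ✓
{busy, pump}: 1 true → odd ✓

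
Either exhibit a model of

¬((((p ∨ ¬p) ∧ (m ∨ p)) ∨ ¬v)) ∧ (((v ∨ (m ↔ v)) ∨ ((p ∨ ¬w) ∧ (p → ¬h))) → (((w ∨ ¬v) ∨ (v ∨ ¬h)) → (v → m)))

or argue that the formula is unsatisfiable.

Case v = True: the formula simplifies to ¬(((p ∨ ¬p) ∧ (m ∨ p))) ∧ m.
  p = True: the conjunct ¬(((p ∨ ¬p) ∧ (m ∨ p))) becomes ¬((True ∧ True)) = False.
  p = False: simplifies to ¬m ∧ m.
    m = True: the conjunct ¬m is False.
    m = False: the conjunct m is False.
Case v = False: the conjunct ¬((((p ∨ ¬p) ∧ (m ∨ p)) ∨ ¬v)) becomes ¬((((p ∨ ¬p) ∧ (m ∨ p)) ∨ True)) = False.
Both cases fail — unsatisfiable.

Unsatisfiable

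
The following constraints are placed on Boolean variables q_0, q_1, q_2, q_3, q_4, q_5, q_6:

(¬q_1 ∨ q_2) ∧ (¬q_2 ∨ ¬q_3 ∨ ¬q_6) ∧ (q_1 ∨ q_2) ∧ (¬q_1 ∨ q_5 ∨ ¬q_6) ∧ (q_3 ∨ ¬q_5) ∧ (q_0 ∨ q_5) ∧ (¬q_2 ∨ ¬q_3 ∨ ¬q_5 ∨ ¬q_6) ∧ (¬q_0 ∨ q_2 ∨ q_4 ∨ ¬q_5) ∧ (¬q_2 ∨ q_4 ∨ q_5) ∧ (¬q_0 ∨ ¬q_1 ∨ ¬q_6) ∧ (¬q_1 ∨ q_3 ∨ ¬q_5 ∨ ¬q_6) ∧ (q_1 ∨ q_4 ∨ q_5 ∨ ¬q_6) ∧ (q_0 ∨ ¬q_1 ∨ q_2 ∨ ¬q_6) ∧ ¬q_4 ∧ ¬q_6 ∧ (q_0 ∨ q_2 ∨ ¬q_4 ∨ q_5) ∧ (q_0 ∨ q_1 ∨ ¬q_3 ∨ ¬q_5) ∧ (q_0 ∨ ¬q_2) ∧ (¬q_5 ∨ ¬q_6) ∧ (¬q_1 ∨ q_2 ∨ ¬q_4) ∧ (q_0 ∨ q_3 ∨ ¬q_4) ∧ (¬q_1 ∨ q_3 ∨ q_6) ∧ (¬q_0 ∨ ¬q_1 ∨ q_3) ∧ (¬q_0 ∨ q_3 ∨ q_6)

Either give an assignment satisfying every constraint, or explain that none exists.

q_0: True; q_1: False; q_2: True; q_3: True; q_4: False; q_5: True; q_6: False

Unit clause (¬q_4) forces q_4 = False.
Unit clause (¬q_6) forces q_6 = False.
Try q_0 = False:
  (q_0 ∨ q_5) forces q_5 = True.
  (q_3 ∨ ¬q_5) forces q_3 = True.
  (q_0 ∨ q_1 ∨ ¬q_3 ∨ ¬q_5) forces q_1 = True.
  (¬q_1 ∨ q_2) forces q_2 = True.
  clause (q_0 ∨ ¬q_2) is falsified — backtrack.
So q_0 = True.
  then (¬q_0 ∨ q_3 ∨ q_6) forces q_3 = True.
Set q_1 = False.
  then (q_1 ∨ q_2) forces q_2 = True.
  then (¬q_2 ∨ q_4 ∨ q_5) forces q_5 = True.
All clauses satisfied.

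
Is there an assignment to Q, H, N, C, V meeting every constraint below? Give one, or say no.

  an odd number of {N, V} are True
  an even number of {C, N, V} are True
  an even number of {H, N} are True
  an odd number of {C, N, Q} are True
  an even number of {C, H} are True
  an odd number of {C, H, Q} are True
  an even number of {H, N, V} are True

Q=T, H=T, N=T, C=T, V=F

{N, V}: 1 true → odd ✓
{C, N, V}: 2 true → even ✓
{H, N}: 2 true → even ✓
{C, N, Q}: 3 true → odd ✓
{C, H}: 2 true → even ✓
{C, H, Q}: 3 true → odd ✓
{H, N, V}: 2 true → even ✓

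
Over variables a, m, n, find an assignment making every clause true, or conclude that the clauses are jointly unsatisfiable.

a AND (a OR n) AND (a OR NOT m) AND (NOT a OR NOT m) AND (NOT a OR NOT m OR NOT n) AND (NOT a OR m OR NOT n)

a: True; m: False; n: False

Unit clause (a) forces a = True.
In (NOT a OR NOT m) only NOT m is left, so m = False.
In (NOT a OR m OR NOT n) only NOT n is left, so n = False.
Check each clause:
  (a): a holds.
  (a OR n): a holds.
  (a OR NOT m): a holds.
  (NOT a OR NOT m): NOT m holds.
  (NOT a OR NOT m OR NOT n): NOT m holds.
  (NOT a OR m OR NOT n): NOT n holds.
All clauses satisfied.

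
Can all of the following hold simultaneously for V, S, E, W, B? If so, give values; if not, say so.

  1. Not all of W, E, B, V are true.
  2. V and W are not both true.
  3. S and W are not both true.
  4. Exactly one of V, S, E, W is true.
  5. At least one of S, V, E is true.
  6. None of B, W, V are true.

V = False, S = False, E = True, W = False, B = False

  (1) {W, E, B, V}: 1/4 true — not all ✓
  (2) V=F, W=F — not both ✓
  (3) S=F, W=F — not both ✓
  (4) {V, S, E, W}: 1 true — exactly one ✓
  (5) {S, V, E}: 1 true — at least one ✓
  (6) {B, W, V}: 0 true — none ✓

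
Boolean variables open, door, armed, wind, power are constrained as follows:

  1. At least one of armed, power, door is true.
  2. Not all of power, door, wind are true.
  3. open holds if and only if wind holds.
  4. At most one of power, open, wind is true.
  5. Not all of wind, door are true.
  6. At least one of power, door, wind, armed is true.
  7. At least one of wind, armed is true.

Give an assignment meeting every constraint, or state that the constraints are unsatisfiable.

open = False, door = False, armed = True, wind = False, power = True

  (1) {armed, power, door}: 2 true — at least one ✓
  (2) {power, door, wind}: 1/3 true — not all ✓
  (3) open=F, wind=F — same ✓
  (4) {power, open, wind}: 1 true — at most one ✓
  (5) {wind, door}: 0/2 true — not all ✓
  (6) {power, door, wind, armed}: 2 true — at least one ✓
  (7) {wind, armed}: 1 true — at least one ✓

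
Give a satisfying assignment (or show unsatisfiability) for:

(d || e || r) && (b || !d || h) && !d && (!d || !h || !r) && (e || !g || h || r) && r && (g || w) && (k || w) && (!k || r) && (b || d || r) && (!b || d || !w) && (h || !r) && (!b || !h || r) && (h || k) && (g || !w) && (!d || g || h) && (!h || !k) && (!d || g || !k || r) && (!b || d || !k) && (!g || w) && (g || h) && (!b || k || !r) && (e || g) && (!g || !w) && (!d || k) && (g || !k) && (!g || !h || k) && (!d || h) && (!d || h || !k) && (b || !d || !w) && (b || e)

Case r = True:
  (!d) forces d = False.
  (h || !r) forces h = True.
  (!h || !k) forces k = False.
  (k || w) forces w = True.
  (!b || d || !w) forces b = False.
  (g || !w) forces g = True.
  Clause (!g || !w) is falsified — contradiction.
Case r = False:
  Clause (r) is falsified — contradiction.
Both cases fail, so the formula is unsatisfiable.

Unsatisfiable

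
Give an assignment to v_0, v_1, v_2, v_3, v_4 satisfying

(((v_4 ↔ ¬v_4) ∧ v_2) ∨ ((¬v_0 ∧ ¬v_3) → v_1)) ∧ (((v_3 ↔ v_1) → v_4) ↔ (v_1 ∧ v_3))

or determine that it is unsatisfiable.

v_0: False, v_1: True, v_2: False, v_3: True, v_4: True

  ((v_4 ↔ ¬v_4) ∧ v_2) ∨ ((¬v_0 ∧ ¬v_3) → v_1) = True
    (v_4 ↔ ¬v_4) ∧ v_2 = False
      v_4 ↔ ¬v_4 = False
        ¬v_4 = False
    (¬v_0 ∧ ¬v_3) → v_1 = True
      ¬v_0 ∧ ¬v_3 = False
        ¬v_0 = True
        ¬v_3 = False
  ((v_3 ↔ v_1) → v_4) ↔ (v_1 ∧ v_3) = True
    (v_3 ↔ v_1) → v_4 = True
      v_3 ↔ v_1 = True
    v_1 ∧ v_3 = True
Both conjuncts True, so the formula holds.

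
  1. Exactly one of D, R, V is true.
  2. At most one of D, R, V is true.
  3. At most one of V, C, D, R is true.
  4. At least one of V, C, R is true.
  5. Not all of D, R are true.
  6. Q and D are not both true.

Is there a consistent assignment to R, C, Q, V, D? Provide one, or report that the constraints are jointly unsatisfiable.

R = True, C = False, Q = False, V = False, D = False

  (1) {D, R, V}: 1 true — exactly one ✓
  (2) {D, R, V}: 1 true — at most one ✓
  (3) {V, C, D, R}: 1 true — at most one ✓
  (4) {V, C, R}: 1 true — at least one ✓
  (5) {D, R}: 1/2 true — not all ✓
  (6) Q=F, D=F — not both ✓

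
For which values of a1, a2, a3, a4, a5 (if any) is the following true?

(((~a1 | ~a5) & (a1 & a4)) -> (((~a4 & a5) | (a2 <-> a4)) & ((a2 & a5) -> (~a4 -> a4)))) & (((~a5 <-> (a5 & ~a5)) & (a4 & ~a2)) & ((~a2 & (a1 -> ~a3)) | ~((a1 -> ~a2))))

a1=F, a2=F, a3=T, a4=T, a5=T

  ((~a1 | ~a5) & (a1 & a4)) -> (((~a4 & a5) | (a2 <-> a4)) & ((a2 & a5) -> (~a4 -> a4))) = True
    (~a1 | ~a5) & (a1 & a4) = False
      ~a1 | ~a5 = True
        ~a1 = True
        ~a5 = False
      a1 & a4 = False
    ((~a4 & a5) | (a2 <-> a4)) & ((a2 & a5) -> (~a4 -> a4)) = False
      (~a4 & a5) | (a2 <-> a4) = False
        ~a4 & a5 = False
          ~a4 = False
        a2 <-> a4 = False
      (a2 & a5) -> (~a4 -> a4) = True
        a2 & a5 = False
        ~a4 -> a4 = True
          ~a4 = False
  ((~a5 <-> (a5 & ~a5)) & (a4 & ~a2)) & ((~a2 & (a1 -> ~a3)) | ~((a1 -> ~a2))) = True
    (~a5 <-> (a5 & ~a5)) & (a4 & ~a2) = True
      ~a5 <-> (a5 & ~a5) = True
        ~a5 = False
        a5 & ~a5 = False
          ~a5 = False
      a4 & ~a2 = True
        ~a2 = True
    (~a2 & (a1 -> ~a3)) | ~((a1 -> ~a2)) = True
      ~a2 & (a1 -> ~a3) = True
        ~a2 = True
        a1 -> ~a3 = True
          ~a3 = False
      ~((a1 -> ~a2)) = False
        a1 -> ~a2 = True
          ~a2 = True
Both conjuncts True, so the formula holds.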